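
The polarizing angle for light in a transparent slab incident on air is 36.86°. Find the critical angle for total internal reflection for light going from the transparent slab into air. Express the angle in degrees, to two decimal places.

n₂/n₁ = tan 36.86° = 0.7497; the critical angle satisfies sin θ_c = n₂/n₁.
θ_c = arcsin(0.7497) = 48.57°.

θ_c ≈ 48.57°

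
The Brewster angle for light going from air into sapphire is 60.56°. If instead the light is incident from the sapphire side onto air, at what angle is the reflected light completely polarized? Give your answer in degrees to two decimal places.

Reversing the direction swaps n₁ and n₂, so tan θ_B' = 1/tan θ_B and θ_B' = 90° − θ_B.
Hence θ_B' = 90° − 60.56° = 29.44°.

θ_B' ≈ 29.44°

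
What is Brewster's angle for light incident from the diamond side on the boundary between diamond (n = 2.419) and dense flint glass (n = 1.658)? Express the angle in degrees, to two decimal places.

At Brewster's angle the reflected and refracted rays are perpendicular, which with Snell's law gives tan θ_B = n₂/n₁.
tan θ_B = n₂/n₁ = 1.658/2.419 = 0.6854. Taking the arctangent, θ_B = 34.43°.

θ_B ≈ 34.43°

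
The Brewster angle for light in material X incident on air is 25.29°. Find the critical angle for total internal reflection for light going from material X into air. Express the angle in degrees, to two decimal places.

n₂/n₁ = tan 25.29° = 0.4725; the critical angle satisfies sin θ_c = n₂/n₁.
θ_c = arcsin(0.4725) = 28.20°.

θ_c ≈ 28.20°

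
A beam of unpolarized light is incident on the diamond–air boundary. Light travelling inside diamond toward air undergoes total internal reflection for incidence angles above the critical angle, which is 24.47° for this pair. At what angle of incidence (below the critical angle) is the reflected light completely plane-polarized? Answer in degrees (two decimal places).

sin θ_c = n₂/n₁, so n₂/n₁ = sin 24.47° = 0.4142.
Brewster: tan θ_B = n₂/n₁ = 0.4142.
θ_B = arctan(0.4142) = 22.50°.

θ_B ≈ 22.50°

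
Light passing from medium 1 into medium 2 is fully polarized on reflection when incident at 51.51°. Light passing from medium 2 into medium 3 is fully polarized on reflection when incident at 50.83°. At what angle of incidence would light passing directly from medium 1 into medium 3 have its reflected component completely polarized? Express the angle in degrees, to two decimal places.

Each Brewster angle gives a ratio: n₂/n₁ = tan 51.51° = 1.2576, n₃/n₂ = tan 50.83° = 1.2274.
Multiplying, n₃/n₁ = 1.2576 × 1.2274 = 1.5436, and θ_B(1→3) = arctan 1.5436 = 57.06°.

θ_B ≈ 57.06°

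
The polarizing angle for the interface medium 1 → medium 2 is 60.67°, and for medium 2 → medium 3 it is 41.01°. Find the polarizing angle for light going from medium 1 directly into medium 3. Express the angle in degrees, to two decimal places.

Each Brewster angle gives a ratio: n₂/n₁ = tan 60.67° = 1.7798, n₃/n₂ = tan 41.01° = 0.8696.
So n₃/n₁ = (n₂/n₁)(n₃/n₂) = 1.7798 × 0.8696 = 1.5477.
θ_B(1→3) = arctan(1.5477) = 57.13°.

θ_B ≈ 57.13°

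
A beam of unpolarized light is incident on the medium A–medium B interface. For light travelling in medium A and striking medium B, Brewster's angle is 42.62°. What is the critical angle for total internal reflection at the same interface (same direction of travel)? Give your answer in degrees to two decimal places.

θ_c ≈ 66.95°

n₂/n₁ = tan 42.62° = 0.9202; the critical angle satisfies sin θ_c = n₂/n₁.
θ_c = arcsin(0.9202) = 66.95°.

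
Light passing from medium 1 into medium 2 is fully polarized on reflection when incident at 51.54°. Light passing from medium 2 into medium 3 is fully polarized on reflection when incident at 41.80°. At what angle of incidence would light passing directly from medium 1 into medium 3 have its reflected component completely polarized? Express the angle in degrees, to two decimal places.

θ_B ≈ 48.38°

Each Brewster angle gives a ratio: n₂/n₁ = tan 51.54° = 1.2590, n₃/n₂ = tan 41.80° = 0.8941.
n₃/n₁ = 1.1257. Then tan θ_B(1→3) = n₃/n₁, so θ_B(1→3) = arctan(1.1257) = 48.38°.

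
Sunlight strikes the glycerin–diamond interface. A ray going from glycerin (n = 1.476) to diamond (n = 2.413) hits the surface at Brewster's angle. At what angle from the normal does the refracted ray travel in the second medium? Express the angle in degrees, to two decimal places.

θ_t ≈ 31.45°

First find Brewster's angle: tan θ_B = 2.413/1.476 = 1.6348, giving θ_B = 58.55°.
Since θ_B + θ_t = 90° at Brewster incidence, θ_t = 90° − 58.55° = 31.45°.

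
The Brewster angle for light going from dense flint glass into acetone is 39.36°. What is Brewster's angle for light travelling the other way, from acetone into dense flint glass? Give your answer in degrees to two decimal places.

θ_B' ≈ 50.64°

Reversing the direction swaps n₁ and n₂, so tan θ_B' = 1/tan θ_B and θ_B' = 90° − θ_B.
Hence θ_B' = 90° − 39.36° = 50.64°.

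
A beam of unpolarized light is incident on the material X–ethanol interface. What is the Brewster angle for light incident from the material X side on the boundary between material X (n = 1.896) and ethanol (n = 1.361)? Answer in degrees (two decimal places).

At Brewster's angle the reflected and refracted rays are perpendicular, which with Snell's law gives tan θ_B = n₂/n₁.
tan θ_B = n₂/n₁ = 1.361/1.896 = 0.7178.
θ_B = arctan(0.7178) = 35.67°.

θ_B ≈ 35.67°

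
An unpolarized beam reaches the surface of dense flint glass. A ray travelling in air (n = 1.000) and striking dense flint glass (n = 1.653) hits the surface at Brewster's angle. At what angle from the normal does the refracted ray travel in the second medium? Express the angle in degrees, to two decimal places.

θ_t ≈ 31.17°

θ_B = arctan(n₂/n₁) = arctan(1.653/1.000) = 58.83°.
At Brewster's angle the reflected and refracted rays are perpendicular, so θ_t = 90° − θ_B = 90° − 58.83° = 31.17°.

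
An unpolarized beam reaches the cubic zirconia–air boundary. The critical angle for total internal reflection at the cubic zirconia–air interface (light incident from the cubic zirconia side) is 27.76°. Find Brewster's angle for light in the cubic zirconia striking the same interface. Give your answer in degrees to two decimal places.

n₂/n₁ = sin θ_c = sin 27.76° = 0.4658.
tan θ_B equals the same ratio, so θ_B = arctan(0.4658) = 24.97°.

θ_B ≈ 24.97°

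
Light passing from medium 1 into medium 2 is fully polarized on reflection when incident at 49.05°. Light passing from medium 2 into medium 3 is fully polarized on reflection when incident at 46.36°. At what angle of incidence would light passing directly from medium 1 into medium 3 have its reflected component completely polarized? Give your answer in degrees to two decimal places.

Each Brewster angle gives a ratio: n₂/n₁ = tan 49.05° = 1.1524, n₃/n₂ = tan 46.36° = 1.0486.
n₃/n₁ = 1.2084. Then tan θ_B(1→3) = n₃/n₁, so θ_B(1→3) = arctan(1.2084) = 50.39°.

θ_B ≈ 50.39°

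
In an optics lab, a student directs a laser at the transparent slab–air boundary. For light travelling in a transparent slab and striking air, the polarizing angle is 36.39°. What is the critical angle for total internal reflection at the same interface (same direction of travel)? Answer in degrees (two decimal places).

θ_c ≈ 47.48°

From Brewster, n₂/n₁ = tan θ_B = tan 36.39° = 0.7370.
Then sin θ_c = n₂/n₁ = 0.7370, so θ_c = arcsin 0.7370 = 47.48°.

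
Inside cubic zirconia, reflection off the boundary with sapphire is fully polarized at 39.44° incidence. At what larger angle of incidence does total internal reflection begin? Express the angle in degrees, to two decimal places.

n₂/n₁ = tan 39.44° = 0.8226; the critical angle satisfies sin θ_c = n₂/n₁.
θ_c = arcsin(0.8226) = 55.34°.

θ_c ≈ 55.34°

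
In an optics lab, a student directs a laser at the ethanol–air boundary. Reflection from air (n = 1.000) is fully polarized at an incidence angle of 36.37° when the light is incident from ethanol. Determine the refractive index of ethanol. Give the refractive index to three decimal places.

Full polarization of the reflected beam means tan θ_B = n₂/n₁, where n₁ is the incident medium (ethanol).
n₁ = n₂ / tan θ_B = 1.000 / tan 36.37° = 1.358.

n ≈ 1.358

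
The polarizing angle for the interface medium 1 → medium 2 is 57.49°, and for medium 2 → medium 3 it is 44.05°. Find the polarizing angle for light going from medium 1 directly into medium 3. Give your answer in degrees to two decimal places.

θ_B ≈ 56.62°

Each Brewster angle gives a ratio: n₂/n₁ = tan 57.49° = 1.5691, n₃/n₂ = tan 44.05° = 0.9674.
Multiplying, n₃/n₁ = 1.5691 × 0.9674 = 1.5179, and θ_B(1→3) = arctan 1.5179 = 56.62°.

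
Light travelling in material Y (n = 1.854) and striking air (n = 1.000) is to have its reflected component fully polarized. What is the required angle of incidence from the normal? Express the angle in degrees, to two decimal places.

θ_B ≈ 28.34°

The reflected p-component vanishes when tan θ_B = n₂/n₁.
tan θ_B = n₂/n₁ = 1.000/1.854 = 0.5394.
So θ_B = arctan 0.5394 = 28.34°.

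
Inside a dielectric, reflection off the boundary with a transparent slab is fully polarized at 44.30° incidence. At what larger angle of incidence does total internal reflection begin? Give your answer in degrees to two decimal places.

θ_c ≈ 77.38°

tan θ_B = n₂/n₁ = tan 44.30° = 0.9759.
Total internal reflection: sin θ_c = n₂/n₁ = 0.9759.
θ_c = arcsin(0.9759) = 77.38°.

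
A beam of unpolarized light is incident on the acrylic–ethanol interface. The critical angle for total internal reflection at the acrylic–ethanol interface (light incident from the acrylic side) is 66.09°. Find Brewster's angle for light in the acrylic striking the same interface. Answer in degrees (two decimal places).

θ_B ≈ 42.43°

n₂/n₁ = sin θ_c = sin 66.09° = 0.9142.
tan θ_B equals the same ratio, so θ_B = arctan(0.9142) = 42.43°.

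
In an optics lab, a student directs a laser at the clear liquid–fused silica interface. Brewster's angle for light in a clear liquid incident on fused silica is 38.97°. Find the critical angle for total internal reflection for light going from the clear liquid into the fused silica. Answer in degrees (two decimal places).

n₂/n₁ = tan 38.97° = 0.8089; the critical angle satisfies sin θ_c = n₂/n₁.
θ_c = arcsin(0.8089) = 53.99°.

θ_c ≈ 53.99°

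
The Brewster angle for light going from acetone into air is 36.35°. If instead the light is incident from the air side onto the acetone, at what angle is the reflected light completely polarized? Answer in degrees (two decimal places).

The two Brewster angles are complementary: θ_B' = 90° − θ_B = 90° − 36.35° = 53.65°.

θ_B' ≈ 53.65°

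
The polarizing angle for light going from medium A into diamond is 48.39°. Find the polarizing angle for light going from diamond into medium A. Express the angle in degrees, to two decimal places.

θ_B' ≈ 41.61°

tan θ_B' = n₁/n₂ = 1/tan θ_B, so θ_B' = 90° − θ_B.
θ_B' = 90° − 48.39° = 41.61°.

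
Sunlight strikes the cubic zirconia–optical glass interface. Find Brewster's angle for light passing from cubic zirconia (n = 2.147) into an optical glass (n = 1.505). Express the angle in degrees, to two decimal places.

Brewster's condition: tan θ_B = n₂/n₁ = 1.505/2.147 = 0.7010.
So θ_B = arctan 0.7010 = 35.03°.

θ_B ≈ 35.03°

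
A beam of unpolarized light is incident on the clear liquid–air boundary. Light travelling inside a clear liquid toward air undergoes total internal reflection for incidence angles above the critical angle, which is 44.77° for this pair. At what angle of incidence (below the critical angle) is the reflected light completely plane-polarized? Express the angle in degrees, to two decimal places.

n₂/n₁ = sin θ_c = sin 44.77° = 0.7043.
tan θ_B equals the same ratio, so θ_B = arctan(0.7043) = 35.16°.

θ_B ≈ 35.16°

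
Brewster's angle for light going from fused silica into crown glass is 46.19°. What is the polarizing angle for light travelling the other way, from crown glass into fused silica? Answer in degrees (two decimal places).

Reversing the direction swaps n₁ and n₂, so tan θ_B' = 1/tan θ_B and θ_B' = 90° − θ_B.
Hence θ_B' = 90° − 46.19° = 43.81°.

θ_B' ≈ 43.81°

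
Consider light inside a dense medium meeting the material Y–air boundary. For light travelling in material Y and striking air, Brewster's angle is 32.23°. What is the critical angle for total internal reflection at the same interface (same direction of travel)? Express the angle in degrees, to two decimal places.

From Brewster, n₂/n₁ = tan θ_B = tan 32.23° = 0.6305.
Then sin θ_c = n₂/n₁ = 0.6305, so θ_c = arcsin 0.6305 = 39.08°.

θ_c ≈ 39.08°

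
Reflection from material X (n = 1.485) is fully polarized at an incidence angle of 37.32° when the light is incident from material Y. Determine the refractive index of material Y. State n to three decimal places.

At Brewster's angle, tan θ_B = n₂/n₁ with n₁ on the incident side (material Y) and n₂ on the transmitted side (material X).
n₁ = n₂ / tan θ_B = 1.485 / tan 37.32° = 1.948.

n ≈ 1.948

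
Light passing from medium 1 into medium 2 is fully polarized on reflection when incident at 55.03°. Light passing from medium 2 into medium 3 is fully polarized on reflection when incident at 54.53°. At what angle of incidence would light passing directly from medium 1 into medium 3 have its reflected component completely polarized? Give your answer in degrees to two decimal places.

θ_B ≈ 63.51°

n₂/n₁ = tan 55.03° = 1.4297 and n₃/n₂ = tan 54.53° = 1.4035.
So n₃/n₁ = (n₂/n₁)(n₃/n₂) = 1.4297 × 1.4035 = 2.0066.
θ_B(1→3) = arctan(2.0066) = 63.51°.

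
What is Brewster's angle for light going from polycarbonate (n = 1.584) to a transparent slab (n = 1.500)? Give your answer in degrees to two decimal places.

Brewster's condition: tan θ_B = n₂/n₁ = 1.500/1.584 = 0.9470.
So θ_B = arctan 0.9470 = 43.44°.

θ_B ≈ 43.44°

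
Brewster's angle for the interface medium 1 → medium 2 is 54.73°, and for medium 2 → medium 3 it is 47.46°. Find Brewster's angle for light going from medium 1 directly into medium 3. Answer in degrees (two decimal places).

n₂/n₁ = tan 54.73° = 1.4139 and n₃/n₂ = tan 47.46° = 1.0898.
Multiplying, n₃/n₁ = 1.4139 × 1.0898 = 1.5409, and θ_B(1→3) = arctan 1.5409 = 57.02°.

θ_B ≈ 57.02°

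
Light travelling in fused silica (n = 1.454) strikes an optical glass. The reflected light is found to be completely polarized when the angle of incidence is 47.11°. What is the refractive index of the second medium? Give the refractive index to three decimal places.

n ≈ 1.565

Full polarization of the reflected beam means tan θ_B = n₂/n₁, where n₁ is the incident medium (fused silica).
n₂ = n₁ tan θ_B = 1.454 × tan 47.11° = 1.565.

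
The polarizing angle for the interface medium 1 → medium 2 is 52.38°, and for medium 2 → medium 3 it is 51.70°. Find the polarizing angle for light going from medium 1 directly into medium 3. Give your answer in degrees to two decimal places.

θ_B ≈ 58.67°

Each Brewster angle gives a ratio: n₂/n₁ = tan 52.38° = 1.2976, n₃/n₂ = tan 51.70° = 1.2662.
So n₃/n₁ = (n₂/n₁)(n₃/n₂) = 1.2976 × 1.2662 = 1.6430.
θ_B(1→3) = arctan(1.6430) = 58.67°.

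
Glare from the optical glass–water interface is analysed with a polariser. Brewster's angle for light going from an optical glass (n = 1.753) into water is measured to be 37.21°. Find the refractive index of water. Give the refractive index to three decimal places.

n ≈ 1.331

At Brewster's angle, tan θ_B = n₂/n₁ with n₁ on the incident side (an optical glass) and n₂ on the transmitted side (water).
n₂ = n₁ tan θ_B = 1.753 × tan 37.21° = 1.331.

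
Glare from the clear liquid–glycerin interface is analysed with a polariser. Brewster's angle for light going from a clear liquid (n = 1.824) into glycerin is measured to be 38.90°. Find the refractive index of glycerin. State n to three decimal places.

n ≈ 1.472

At Brewster's angle, tan θ_B = n₂/n₁ with n₁ on the incident side (a clear liquid) and n₂ on the transmitted side (glycerin).
n₂ = n₁ tan θ_B = 1.824 × tan 38.90° = 1.472.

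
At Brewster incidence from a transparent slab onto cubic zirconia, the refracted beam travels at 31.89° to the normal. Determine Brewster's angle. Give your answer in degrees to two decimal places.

θ_B ≈ 58.11°

Since the reflected and refracted rays are at right angles at the polarizing angle, θ_B + θ_t = 90°.
So θ_B = 90° − θ_t = 90° − 31.89° = 58.11°.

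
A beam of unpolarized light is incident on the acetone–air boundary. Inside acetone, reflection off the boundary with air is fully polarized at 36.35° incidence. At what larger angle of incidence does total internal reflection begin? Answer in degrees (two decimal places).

From Brewster, n₂/n₁ = tan θ_B = tan 36.35° = 0.7359.
Then sin θ_c = n₂/n₁ = 0.7359, so θ_c = arcsin 0.7359 = 47.38°.

θ_c ≈ 47.38°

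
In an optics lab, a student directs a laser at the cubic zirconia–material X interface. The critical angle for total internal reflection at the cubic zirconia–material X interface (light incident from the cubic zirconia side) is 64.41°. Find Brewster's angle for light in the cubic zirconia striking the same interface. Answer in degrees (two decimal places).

θ_B ≈ 42.05°

At the critical angle sin θ_c = n₂/n₁, giving n₂/n₁ = sin 64.41° = 0.9019.
Then tan θ_B = n₂/n₁ = 0.9019, so θ_B = arctan 0.9019 = 42.05°.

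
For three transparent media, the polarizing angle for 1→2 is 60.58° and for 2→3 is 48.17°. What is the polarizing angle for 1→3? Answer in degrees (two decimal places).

θ_B ≈ 63.22°

n₂/n₁ = tan 60.58° = 1.7733 and n₃/n₂ = tan 48.17° = 1.1173.
So n₃/n₁ = (n₂/n₁)(n₃/n₂) = 1.7733 × 1.1173 = 1.9812.
θ_B(1→3) = arctan(1.9812) = 63.22°.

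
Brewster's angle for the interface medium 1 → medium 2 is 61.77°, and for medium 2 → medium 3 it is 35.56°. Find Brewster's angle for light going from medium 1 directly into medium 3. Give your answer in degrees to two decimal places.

θ_B ≈ 53.09°

Each Brewster angle gives a ratio: n₂/n₁ = tan 61.77° = 1.8626, n₃/n₂ = tan 35.56° = 0.7149.
So n₃/n₁ = (n₂/n₁)(n₃/n₂) = 1.8626 × 0.7149 = 1.3316.
θ_B(1→3) = arctan(1.3316) = 53.09°.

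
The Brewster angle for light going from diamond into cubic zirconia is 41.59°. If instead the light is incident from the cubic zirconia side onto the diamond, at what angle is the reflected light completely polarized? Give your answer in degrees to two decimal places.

The two Brewster angles are complementary: θ_B' = 90° − θ_B = 90° − 41.59° = 48.41°.

θ_B' ≈ 48.41°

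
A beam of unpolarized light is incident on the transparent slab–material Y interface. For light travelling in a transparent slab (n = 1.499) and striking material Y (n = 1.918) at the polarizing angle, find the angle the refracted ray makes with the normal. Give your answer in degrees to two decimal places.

First find Brewster's angle: tan θ_B = 1.918/1.499 = 1.2795, giving θ_B = 51.99°.
Since θ_B + θ_t = 90° at Brewster incidence, θ_t = 90° − 51.99° = 38.01°.

θ_t ≈ 38.01°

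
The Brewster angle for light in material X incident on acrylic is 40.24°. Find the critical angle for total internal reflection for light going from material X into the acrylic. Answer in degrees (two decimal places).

From Brewster, n₂/n₁ = tan θ_B = tan 40.24° = 0.8463.
Then sin θ_c = n₂/n₁ = 0.8463, so θ_c = arcsin 0.8463 = 57.81°.

θ_c ≈ 57.81°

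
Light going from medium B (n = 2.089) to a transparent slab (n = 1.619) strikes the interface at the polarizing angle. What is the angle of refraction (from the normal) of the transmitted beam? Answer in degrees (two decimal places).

First find Brewster's angle: tan θ_B = 1.619/2.089 = 0.7750, giving θ_B = 37.78°.
Since θ_B + θ_t = 90° at Brewster incidence, θ_t = 90° − 37.78° = 52.22°.

θ_t ≈ 52.22°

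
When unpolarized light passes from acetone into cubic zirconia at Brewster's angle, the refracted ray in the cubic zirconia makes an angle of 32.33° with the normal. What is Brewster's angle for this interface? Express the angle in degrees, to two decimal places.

θ_B ≈ 57.67°

At Brewster's angle the reflected and refracted rays are perpendicular, so θ_B + θ_t = 90°.
So θ_B = 90° − θ_t = 90° − 32.33° = 57.67°.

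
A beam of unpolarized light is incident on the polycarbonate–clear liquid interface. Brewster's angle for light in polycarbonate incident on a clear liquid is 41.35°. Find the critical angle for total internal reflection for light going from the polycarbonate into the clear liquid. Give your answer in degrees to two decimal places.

θ_c ≈ 61.65°

From Brewster, n₂/n₁ = tan θ_B = tan 41.35° = 0.8801.
Then sin θ_c = n₂/n₁ = 0.8801, so θ_c = arcsin 0.8801 = 61.65°.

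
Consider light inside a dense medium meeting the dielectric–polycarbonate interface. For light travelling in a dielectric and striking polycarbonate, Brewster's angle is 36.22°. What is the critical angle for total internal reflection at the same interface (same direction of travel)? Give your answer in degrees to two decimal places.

n₂/n₁ = tan 36.22° = 0.7324; the critical angle satisfies sin θ_c = n₂/n₁.
θ_c = arcsin(0.7324) = 47.09°.

θ_c ≈ 47.09°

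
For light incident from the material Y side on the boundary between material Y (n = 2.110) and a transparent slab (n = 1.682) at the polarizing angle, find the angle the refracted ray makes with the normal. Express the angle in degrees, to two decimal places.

θ_B = arctan(n₂/n₁) = arctan(1.682/2.110) = 38.56°.
The refracted ray is perpendicular to the reflected ray, so θ_t = 90° − θ_B = 51.44°.

θ_t ≈ 51.44°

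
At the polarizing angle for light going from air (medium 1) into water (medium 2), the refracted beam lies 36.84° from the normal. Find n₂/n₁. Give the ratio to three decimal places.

n₂/n₁ ≈ 1.335

At Brewster incidence θ_B = 90° − θ_t = 90° − 36.84° = 53.16°.
Then n₂/n₁ = tan θ_B = tan 53.16° = 1.335.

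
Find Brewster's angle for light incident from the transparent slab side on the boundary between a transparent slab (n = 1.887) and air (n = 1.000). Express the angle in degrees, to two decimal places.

Here n₂/n₁ = 1.000/1.887 = 0.5299, and Brewster's law gives tan θ_B = n₂/n₁.
θ_B = arctan(0.5299) = 27.92°.

θ_B ≈ 27.92°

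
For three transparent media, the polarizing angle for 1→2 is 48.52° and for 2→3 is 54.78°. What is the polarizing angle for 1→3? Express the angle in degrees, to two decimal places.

tan θ_B(1→2) = n₂/n₁ = tan 48.52° = 1.1311.
tan θ_B(2→3) = n₃/n₂ = tan 54.78° = 1.4165.
So n₃/n₁ = (n₂/n₁)(n₃/n₂) = 1.1311 × 1.4165 = 1.6022.
θ_B(1→3) = arctan(1.6022) = 58.03°.

θ_B ≈ 58.03°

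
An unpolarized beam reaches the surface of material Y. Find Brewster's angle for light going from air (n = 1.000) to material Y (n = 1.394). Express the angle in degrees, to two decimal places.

θ_B ≈ 54.35°

The reflected p-component vanishes when tan θ_B = n₂/n₁.
Here n₂/n₁ = 1.394/1.000 = 1.3940, and Brewster's law gives tan θ_B = n₂/n₁. Taking the arctangent, θ_B = 54.35°.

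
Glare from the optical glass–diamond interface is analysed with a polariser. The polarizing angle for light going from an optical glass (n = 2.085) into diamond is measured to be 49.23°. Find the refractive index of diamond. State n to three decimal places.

n ≈ 2.418

Brewster's law: tan θ_B = n₂/n₁ (light incident in an optical glass, refracted into diamond).
n₂ = n₁ tan θ_B = 2.085 × tan 49.23° = 2.418.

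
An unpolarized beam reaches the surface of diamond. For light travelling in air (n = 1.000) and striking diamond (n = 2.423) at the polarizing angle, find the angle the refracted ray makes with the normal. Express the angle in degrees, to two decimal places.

θ_t ≈ 22.43°

tan θ_B = n₂/n₁ = 2.423/1.000 = 2.4230, so θ_B = 67.57°.
Since θ_B + θ_t = 90° at Brewster incidence, θ_t = 90° − 67.57° = 22.43°.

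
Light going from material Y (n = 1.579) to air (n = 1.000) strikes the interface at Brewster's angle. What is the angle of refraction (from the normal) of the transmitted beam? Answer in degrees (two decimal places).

θ_B = arctan(n₂/n₁) = arctan(1.000/1.579) = 32.35°.
At Brewster's angle the reflected and refracted rays are perpendicular, so θ_t = 90° − θ_B = 90° − 32.35° = 57.65°.

θ_t ≈ 57.65°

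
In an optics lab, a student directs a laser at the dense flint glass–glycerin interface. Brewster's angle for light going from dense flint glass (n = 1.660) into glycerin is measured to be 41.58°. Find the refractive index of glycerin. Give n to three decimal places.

n ≈ 1.473

Full polarization of the reflected beam means tan θ_B = n₂/n₁, where n₁ is the incident medium (dense flint glass).
n₂ = n₁ tan θ_B = 1.660 × tan 41.58° = 1.473.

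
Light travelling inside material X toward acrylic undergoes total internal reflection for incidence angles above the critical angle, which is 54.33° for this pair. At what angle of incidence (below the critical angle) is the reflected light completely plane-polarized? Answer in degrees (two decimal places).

At the critical angle sin θ_c = n₂/n₁, giving n₂/n₁ = sin 54.33° = 0.8124.
Then tan θ_B = n₂/n₁ = 0.8124, so θ_B = arctan 0.8124 = 39.09°.

θ_B ≈ 39.09°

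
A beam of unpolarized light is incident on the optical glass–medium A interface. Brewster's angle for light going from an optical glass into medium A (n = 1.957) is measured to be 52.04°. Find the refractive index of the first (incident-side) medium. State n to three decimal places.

n ≈ 1.527

Full polarization of the reflected beam means tan θ_B = n₂/n₁, where n₁ is the incident medium (an optical glass).
n₁ = n₂ / tan θ_B = 1.957 / tan 52.04° = 1.527.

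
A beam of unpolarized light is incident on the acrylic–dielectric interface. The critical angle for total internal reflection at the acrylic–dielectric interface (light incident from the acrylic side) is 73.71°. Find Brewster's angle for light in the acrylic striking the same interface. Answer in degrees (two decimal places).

At the critical angle sin θ_c = n₂/n₁, giving n₂/n₁ = sin 73.71° = 0.9599.
Then tan θ_B = n₂/n₁ = 0.9599, so θ_B = arctan 0.9599 = 43.83°.

θ_B ≈ 43.83°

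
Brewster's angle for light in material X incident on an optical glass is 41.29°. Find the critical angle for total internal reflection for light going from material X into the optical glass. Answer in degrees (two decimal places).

θ_c ≈ 61.43°

From Brewster, n₂/n₁ = tan θ_B = tan 41.29° = 0.8782.
Then sin θ_c = n₂/n₁ = 0.8782, so θ_c = arcsin 0.8782 = 61.43°.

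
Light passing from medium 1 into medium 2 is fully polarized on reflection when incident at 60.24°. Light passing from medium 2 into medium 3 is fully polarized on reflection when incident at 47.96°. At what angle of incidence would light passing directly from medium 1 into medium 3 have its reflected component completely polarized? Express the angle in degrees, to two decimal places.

tan θ_B(1→2) = n₂/n₁ = tan 60.24° = 1.7489.
tan θ_B(2→3) = n₃/n₂ = tan 47.96° = 1.1091.
n₃/n₁ = 1.9397. Then tan θ_B(1→3) = n₃/n₁, so θ_B(1→3) = arctan(1.9397) = 62.73°.

θ_B ≈ 62.73°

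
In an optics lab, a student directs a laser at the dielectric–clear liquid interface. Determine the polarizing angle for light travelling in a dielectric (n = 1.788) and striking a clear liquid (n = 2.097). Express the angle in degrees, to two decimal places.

θ_B ≈ 49.55°

At Brewster's angle the reflected and refracted rays are perpendicular, which with Snell's law gives tan θ_B = n₂/n₁.
tan θ_B = n₂/n₁ = 2.097/1.788 = 1.1728.
So θ_B = arctan 1.1728 = 49.55°.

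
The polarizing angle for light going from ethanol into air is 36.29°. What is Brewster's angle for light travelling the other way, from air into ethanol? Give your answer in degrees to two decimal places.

Reversing the direction swaps n₁ and n₂, so tan θ_B' = 1/tan θ_B and θ_B' = 90° − θ_B.
Hence θ_B' = 90° − 36.29° = 53.71°.

θ_B' ≈ 53.71°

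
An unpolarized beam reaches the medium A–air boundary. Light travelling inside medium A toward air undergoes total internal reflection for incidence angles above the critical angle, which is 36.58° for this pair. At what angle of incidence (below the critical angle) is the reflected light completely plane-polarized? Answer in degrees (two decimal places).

n₂/n₁ = sin θ_c = sin 36.58° = 0.5959.
tan θ_B equals the same ratio, so θ_B = arctan(0.5959) = 30.79°.

θ_B ≈ 30.79°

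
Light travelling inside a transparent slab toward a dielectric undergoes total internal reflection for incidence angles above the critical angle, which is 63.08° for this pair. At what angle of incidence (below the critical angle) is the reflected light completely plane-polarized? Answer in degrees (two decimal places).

At the critical angle sin θ_c = n₂/n₁, giving n₂/n₁ = sin 63.08° = 0.8916.
Then tan θ_B = n₂/n₁ = 0.8916, so θ_B = arctan 0.8916 = 41.72°.

θ_B ≈ 41.72°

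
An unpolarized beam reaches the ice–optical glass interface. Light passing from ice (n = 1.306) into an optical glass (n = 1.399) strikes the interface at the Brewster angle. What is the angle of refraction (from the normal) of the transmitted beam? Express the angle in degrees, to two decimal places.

θ_t ≈ 43.03°

θ_B = arctan(n₂/n₁) = arctan(1.399/1.306) = 46.97°.
Since θ_B + θ_t = 90° at Brewster incidence, θ_t = 90° − 46.97° = 43.03°.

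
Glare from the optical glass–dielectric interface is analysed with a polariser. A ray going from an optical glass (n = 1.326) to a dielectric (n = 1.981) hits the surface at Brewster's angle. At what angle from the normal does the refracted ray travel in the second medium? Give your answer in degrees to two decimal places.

θ_t ≈ 33.80°

θ_B = arctan(n₂/n₁) = arctan(1.981/1.326) = 56.20°.
At Brewster's angle the reflected and refracted rays are perpendicular, so θ_t = 90° − θ_B = 90° − 56.20° = 33.80°.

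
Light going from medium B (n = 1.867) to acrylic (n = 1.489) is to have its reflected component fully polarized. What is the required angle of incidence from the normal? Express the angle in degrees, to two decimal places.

The reflected p-component vanishes when tan θ_B = n₂/n₁.
Brewster's condition: tan θ_B = n₂/n₁ = 1.489/1.867 = 0.7975.
So θ_B = arctan 0.7975 = 38.57°.

θ_B ≈ 38.57°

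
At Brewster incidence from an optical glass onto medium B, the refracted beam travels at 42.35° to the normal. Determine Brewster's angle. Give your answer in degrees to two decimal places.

Brewster's condition makes the reflected and refracted beams perpendicular: θ_B + θ_t = 90°.
θ_B = 90° − 42.35° = 47.65°.

θ_B ≈ 47.65°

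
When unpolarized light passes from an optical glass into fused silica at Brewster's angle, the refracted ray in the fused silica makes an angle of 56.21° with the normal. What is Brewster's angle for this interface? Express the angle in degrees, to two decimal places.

θ_B ≈ 33.79°

At Brewster's angle the reflected and refracted rays are perpendicular, so θ_B + θ_t = 90°.
θ_B = 90° − 56.21° = 33.79°.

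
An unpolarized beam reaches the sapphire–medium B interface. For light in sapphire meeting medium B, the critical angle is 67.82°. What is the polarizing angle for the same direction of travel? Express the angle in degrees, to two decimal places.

θ_B ≈ 42.80°

sin θ_c = n₂/n₁, so n₂/n₁ = sin 67.82° = 0.9260.
Brewster: tan θ_B = n₂/n₁ = 0.9260.
θ_B = arctan(0.9260) = 42.80°.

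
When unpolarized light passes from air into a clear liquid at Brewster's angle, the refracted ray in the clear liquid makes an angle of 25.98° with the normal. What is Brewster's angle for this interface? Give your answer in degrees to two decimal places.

θ_B ≈ 64.02°

Since the reflected and refracted rays are at right angles at the polarizing angle, θ_B + θ_t = 90°.
So θ_B = 90° − θ_t = 90° − 25.98° = 64.02°.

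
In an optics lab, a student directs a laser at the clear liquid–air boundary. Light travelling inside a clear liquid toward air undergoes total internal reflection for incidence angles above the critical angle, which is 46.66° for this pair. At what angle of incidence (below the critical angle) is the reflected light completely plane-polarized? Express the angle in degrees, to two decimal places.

θ_B ≈ 36.03°

sin θ_c = n₂/n₁, so n₂/n₁ = sin 46.66° = 0.7273.
Brewster: tan θ_B = n₂/n₁ = 0.7273.
θ_B = arctan(0.7273) = 36.03°.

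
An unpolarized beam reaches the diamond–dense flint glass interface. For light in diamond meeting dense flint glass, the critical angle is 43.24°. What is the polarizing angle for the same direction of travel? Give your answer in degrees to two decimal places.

n₂/n₁ = sin θ_c = sin 43.24° = 0.6851.
tan θ_B equals the same ratio, so θ_B = arctan(0.6851) = 34.41°.

θ_B ≈ 34.41°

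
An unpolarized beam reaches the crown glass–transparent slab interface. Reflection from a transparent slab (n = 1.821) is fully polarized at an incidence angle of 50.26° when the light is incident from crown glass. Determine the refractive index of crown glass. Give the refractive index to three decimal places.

n ≈ 1.514

Full polarization of the reflected beam means tan θ_B = n₂/n₁, where n₁ is the incident medium (crown glass).
n₁ = n₂ / tan θ_B = 1.821 / tan 50.26° = 1.514.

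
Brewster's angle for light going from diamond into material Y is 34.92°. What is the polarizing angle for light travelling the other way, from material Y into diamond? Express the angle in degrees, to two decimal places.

θ_B' ≈ 55.08°

Reversing the direction swaps n₁ and n₂, so tan θ_B' = 1/tan θ_B and θ_B' = 90° − θ_B.
Hence θ_B' = 90° − 34.92° = 55.08°.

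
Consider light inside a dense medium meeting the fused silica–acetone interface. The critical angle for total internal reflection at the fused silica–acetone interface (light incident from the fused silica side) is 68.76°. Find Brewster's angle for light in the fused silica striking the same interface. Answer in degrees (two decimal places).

θ_B ≈ 42.99°

n₂/n₁ = sin θ_c = sin 68.76° = 0.9321.
tan θ_B equals the same ratio, so θ_B = arctan(0.9321) = 42.99°.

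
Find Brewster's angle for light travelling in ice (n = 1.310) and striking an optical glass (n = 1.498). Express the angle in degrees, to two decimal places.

θ_B ≈ 48.83°

Brewster's condition: tan θ_B = n₂/n₁ = 1.498/1.310 = 1.1435.
So θ_B = arctan 1.1435 = 48.83°.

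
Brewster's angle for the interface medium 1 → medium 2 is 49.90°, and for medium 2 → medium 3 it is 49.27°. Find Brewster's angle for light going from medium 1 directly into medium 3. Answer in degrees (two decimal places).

tan θ_B(1→2) = n₂/n₁ = tan 49.90° = 1.1875.
tan θ_B(2→3) = n₃/n₂ = tan 49.27° = 1.1614.
n₃/n₁ = 1.3792. Then tan θ_B(1→3) = n₃/n₁, so θ_B(1→3) = arctan(1.3792) = 54.06°.

θ_B ≈ 54.06°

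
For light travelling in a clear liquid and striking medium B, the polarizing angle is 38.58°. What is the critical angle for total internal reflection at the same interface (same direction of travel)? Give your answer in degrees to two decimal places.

θ_c ≈ 52.91°

tan θ_B = n₂/n₁ = tan 38.58° = 0.7977.
Total internal reflection: sin θ_c = n₂/n₁ = 0.7977.
θ_c = arcsin(0.7977) = 52.91°.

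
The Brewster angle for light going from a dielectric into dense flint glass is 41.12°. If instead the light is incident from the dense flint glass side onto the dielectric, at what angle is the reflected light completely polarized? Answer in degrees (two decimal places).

Reversing the direction swaps n₁ and n₂, so tan θ_B' = 1/tan θ_B and θ_B' = 90° − θ_B.
Hence θ_B' = 90° − 41.12° = 48.88°.

θ_B' ≈ 48.88°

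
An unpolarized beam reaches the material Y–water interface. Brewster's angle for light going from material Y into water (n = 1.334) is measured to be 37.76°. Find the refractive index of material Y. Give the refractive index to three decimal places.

Brewster's law: tan θ_B = n₂/n₁ (light incident in material Y, refracted into water).
n₁ = n₂ / tan θ_B = 1.334 / tan 37.76° = 1.722.

n ≈ 1.722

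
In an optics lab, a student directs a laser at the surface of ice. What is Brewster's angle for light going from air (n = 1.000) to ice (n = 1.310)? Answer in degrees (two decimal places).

Here n₂/n₁ = 1.310/1.000 = 1.3100, and Brewster's law gives tan θ_B = n₂/n₁.
So θ_B = arctan 1.3100 = 52.64°.

θ_B ≈ 52.64°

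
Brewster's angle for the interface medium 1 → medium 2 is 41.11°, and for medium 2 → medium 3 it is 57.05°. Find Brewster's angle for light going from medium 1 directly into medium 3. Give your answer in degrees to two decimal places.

n₂/n₁ = tan 41.11° = 0.8727 and n₃/n₂ = tan 57.05° = 1.5428.
So n₃/n₁ = (n₂/n₁)(n₃/n₂) = 0.8727 × 1.5428 = 1.3464.
θ_B(1→3) = arctan(1.3464) = 53.40°.

θ_B ≈ 53.40°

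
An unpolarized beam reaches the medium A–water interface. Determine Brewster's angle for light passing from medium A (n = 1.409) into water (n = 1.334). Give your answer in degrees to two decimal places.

θ_B ≈ 43.43°

The reflected p-component vanishes when tan θ_B = n₂/n₁.
Brewster's condition: tan θ_B = n₂/n₁ = 1.334/1.409 = 0.9468.
θ_B = arctan(0.9468) = 43.43°.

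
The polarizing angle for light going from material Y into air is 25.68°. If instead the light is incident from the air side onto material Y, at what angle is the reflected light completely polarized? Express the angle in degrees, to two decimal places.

Reversing the direction swaps n₁ and n₂, so tan θ_B' = 1/tan θ_B and θ_B' = 90° − θ_B.
Hence θ_B' = 90° − 25.68° = 64.32°.

θ_B' ≈ 64.32°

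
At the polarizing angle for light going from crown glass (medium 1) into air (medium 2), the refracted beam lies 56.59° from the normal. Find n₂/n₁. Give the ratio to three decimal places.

n₂/n₁ ≈ 0.660

At Brewster incidence θ_B = 90° − θ_t = 90° − 56.59° = 33.41°.
Then n₂/n₁ = tan θ_B = tan 33.41° = 0.660.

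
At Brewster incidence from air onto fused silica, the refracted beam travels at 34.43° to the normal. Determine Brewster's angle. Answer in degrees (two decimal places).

θ_B ≈ 55.57°

At Brewster's angle the reflected and refracted rays are perpendicular, so θ_B + θ_t = 90°.
So θ_B = 90° − θ_t = 90° − 34.43° = 55.57°.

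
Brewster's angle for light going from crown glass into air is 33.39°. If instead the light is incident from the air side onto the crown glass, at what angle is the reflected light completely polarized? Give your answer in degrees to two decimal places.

tan θ_B' = n₁/n₂ = 1/tan θ_B, so θ_B' = 90° − θ_B.
θ_B' = 90° − 33.39° = 56.61°.

θ_B' ≈ 56.61°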